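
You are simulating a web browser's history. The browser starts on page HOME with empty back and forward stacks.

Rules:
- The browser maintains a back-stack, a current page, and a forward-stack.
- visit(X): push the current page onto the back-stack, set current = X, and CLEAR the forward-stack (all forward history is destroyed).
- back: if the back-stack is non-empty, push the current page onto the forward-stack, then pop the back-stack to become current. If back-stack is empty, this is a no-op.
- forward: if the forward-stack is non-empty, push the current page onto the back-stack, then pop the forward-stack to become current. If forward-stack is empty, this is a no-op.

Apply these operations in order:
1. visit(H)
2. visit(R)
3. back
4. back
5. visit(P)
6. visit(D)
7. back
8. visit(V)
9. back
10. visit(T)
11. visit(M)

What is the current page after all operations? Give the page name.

After 1 (visit(H)): cur=H back=1 fwd=0
After 2 (visit(R)): cur=R back=2 fwd=0
After 3 (back): cur=H back=1 fwd=1
After 4 (back): cur=HOME back=0 fwd=2
After 5 (visit(P)): cur=P back=1 fwd=0
After 6 (visit(D)): cur=D back=2 fwd=0
After 7 (back): cur=P back=1 fwd=1
After 8 (visit(V)): cur=V back=2 fwd=0
After 9 (back): cur=P back=1 fwd=1
After 10 (visit(T)): cur=T back=2 fwd=0
After 11 (visit(M)): cur=M back=3 fwd=0

Answer: M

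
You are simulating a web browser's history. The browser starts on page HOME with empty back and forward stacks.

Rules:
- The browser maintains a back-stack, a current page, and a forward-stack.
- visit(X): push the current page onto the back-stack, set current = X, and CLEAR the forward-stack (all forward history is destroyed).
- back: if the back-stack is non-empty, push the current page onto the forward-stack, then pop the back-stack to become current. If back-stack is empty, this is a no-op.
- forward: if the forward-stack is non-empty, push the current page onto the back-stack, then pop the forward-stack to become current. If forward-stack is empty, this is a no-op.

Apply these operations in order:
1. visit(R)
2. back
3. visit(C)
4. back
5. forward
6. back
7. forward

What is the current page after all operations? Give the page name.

After 1 (visit(R)): cur=R back=1 fwd=0
After 2 (back): cur=HOME back=0 fwd=1
After 3 (visit(C)): cur=C back=1 fwd=0
After 4 (back): cur=HOME back=0 fwd=1
After 5 (forward): cur=C back=1 fwd=0
After 6 (back): cur=HOME back=0 fwd=1
After 7 (forward): cur=C back=1 fwd=0

Answer: C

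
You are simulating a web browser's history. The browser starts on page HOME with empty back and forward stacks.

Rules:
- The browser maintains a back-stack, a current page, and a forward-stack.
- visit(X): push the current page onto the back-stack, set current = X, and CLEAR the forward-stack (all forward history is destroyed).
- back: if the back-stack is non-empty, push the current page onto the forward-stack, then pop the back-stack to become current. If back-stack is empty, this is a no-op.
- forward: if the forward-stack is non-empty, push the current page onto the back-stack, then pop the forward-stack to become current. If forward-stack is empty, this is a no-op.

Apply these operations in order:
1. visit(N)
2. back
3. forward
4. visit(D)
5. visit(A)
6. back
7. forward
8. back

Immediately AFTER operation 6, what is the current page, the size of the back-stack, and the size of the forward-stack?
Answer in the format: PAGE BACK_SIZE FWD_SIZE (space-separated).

After 1 (visit(N)): cur=N back=1 fwd=0
After 2 (back): cur=HOME back=0 fwd=1
After 3 (forward): cur=N back=1 fwd=0
After 4 (visit(D)): cur=D back=2 fwd=0
After 5 (visit(A)): cur=A back=3 fwd=0
After 6 (back): cur=D back=2 fwd=1

D 2 1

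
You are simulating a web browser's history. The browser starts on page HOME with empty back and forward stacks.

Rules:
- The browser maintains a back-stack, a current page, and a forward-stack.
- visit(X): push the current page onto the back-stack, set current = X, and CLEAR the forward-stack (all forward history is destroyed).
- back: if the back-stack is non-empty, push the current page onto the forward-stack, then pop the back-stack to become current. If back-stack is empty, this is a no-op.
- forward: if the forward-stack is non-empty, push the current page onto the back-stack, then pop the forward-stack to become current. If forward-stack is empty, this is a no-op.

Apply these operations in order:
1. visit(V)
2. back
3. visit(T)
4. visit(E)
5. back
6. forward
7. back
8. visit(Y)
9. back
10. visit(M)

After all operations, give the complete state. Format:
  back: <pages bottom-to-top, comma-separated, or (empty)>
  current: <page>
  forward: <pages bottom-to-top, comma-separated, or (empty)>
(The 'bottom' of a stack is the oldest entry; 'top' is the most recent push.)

Answer: back: HOME,T
current: M
forward: (empty)

Derivation:
After 1 (visit(V)): cur=V back=1 fwd=0
After 2 (back): cur=HOME back=0 fwd=1
After 3 (visit(T)): cur=T back=1 fwd=0
After 4 (visit(E)): cur=E back=2 fwd=0
After 5 (back): cur=T back=1 fwd=1
After 6 (forward): cur=E back=2 fwd=0
After 7 (back): cur=T back=1 fwd=1
After 8 (visit(Y)): cur=Y back=2 fwd=0
After 9 (back): cur=T back=1 fwd=1
After 10 (visit(M)): cur=M back=2 fwd=0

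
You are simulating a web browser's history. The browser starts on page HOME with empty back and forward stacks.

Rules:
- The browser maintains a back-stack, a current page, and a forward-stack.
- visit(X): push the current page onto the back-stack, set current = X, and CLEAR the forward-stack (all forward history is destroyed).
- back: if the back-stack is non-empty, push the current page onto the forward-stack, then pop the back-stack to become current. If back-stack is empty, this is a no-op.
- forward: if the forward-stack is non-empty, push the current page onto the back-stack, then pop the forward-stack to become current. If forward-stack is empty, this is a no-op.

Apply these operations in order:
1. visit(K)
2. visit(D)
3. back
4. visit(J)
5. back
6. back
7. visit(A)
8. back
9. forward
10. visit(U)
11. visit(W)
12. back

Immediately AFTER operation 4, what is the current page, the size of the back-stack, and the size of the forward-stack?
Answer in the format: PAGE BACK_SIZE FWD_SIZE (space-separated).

After 1 (visit(K)): cur=K back=1 fwd=0
After 2 (visit(D)): cur=D back=2 fwd=0
After 3 (back): cur=K back=1 fwd=1
After 4 (visit(J)): cur=J back=2 fwd=0

J 2 0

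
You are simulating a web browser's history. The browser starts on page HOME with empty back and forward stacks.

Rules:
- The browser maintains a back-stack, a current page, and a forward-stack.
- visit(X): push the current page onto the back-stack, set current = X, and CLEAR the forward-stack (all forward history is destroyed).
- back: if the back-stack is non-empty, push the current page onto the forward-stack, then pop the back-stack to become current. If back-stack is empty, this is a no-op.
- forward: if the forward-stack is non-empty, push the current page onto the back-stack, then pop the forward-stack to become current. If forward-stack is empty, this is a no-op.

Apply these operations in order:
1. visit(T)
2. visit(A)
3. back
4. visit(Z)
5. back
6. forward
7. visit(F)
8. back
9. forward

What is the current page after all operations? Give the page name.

After 1 (visit(T)): cur=T back=1 fwd=0
After 2 (visit(A)): cur=A back=2 fwd=0
After 3 (back): cur=T back=1 fwd=1
After 4 (visit(Z)): cur=Z back=2 fwd=0
After 5 (back): cur=T back=1 fwd=1
After 6 (forward): cur=Z back=2 fwd=0
After 7 (visit(F)): cur=F back=3 fwd=0
After 8 (back): cur=Z back=2 fwd=1
After 9 (forward): cur=F back=3 fwd=0

Answer: F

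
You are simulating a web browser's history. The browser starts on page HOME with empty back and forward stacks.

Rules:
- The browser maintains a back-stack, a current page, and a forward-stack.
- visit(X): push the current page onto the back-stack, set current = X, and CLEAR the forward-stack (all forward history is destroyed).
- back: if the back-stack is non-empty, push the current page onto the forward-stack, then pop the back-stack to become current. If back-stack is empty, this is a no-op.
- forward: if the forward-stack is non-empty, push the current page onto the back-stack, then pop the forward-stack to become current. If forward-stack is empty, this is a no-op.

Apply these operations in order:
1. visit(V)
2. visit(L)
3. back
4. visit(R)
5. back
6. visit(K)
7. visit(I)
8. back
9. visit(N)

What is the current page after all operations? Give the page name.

Answer: N

Derivation:
After 1 (visit(V)): cur=V back=1 fwd=0
After 2 (visit(L)): cur=L back=2 fwd=0
After 3 (back): cur=V back=1 fwd=1
After 4 (visit(R)): cur=R back=2 fwd=0
After 5 (back): cur=V back=1 fwd=1
After 6 (visit(K)): cur=K back=2 fwd=0
After 7 (visit(I)): cur=I back=3 fwd=0
After 8 (back): cur=K back=2 fwd=1
After 9 (visit(N)): cur=N back=3 fwd=0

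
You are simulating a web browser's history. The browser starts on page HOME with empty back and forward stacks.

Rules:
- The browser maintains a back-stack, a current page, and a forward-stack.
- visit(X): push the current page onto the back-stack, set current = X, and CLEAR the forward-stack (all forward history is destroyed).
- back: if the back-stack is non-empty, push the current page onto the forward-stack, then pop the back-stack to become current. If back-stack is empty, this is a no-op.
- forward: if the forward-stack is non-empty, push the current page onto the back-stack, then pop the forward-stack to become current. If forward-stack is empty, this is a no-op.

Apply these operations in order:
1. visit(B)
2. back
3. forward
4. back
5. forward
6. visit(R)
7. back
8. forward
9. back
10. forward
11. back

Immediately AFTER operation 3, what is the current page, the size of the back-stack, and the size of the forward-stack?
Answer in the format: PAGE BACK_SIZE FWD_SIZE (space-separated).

After 1 (visit(B)): cur=B back=1 fwd=0
After 2 (back): cur=HOME back=0 fwd=1
After 3 (forward): cur=B back=1 fwd=0

B 1 0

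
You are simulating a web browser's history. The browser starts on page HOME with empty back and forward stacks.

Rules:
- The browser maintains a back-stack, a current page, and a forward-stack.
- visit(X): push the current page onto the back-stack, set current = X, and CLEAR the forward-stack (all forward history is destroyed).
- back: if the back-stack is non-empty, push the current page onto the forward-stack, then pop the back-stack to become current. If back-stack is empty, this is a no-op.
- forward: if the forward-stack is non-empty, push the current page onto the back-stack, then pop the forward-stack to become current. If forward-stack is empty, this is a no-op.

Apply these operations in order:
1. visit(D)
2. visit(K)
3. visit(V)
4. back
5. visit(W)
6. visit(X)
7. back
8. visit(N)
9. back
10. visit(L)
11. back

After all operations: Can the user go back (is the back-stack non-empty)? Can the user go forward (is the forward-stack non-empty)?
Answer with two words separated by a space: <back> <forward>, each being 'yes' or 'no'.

Answer: yes yes

Derivation:
After 1 (visit(D)): cur=D back=1 fwd=0
After 2 (visit(K)): cur=K back=2 fwd=0
After 3 (visit(V)): cur=V back=3 fwd=0
After 4 (back): cur=K back=2 fwd=1
After 5 (visit(W)): cur=W back=3 fwd=0
After 6 (visit(X)): cur=X back=4 fwd=0
After 7 (back): cur=W back=3 fwd=1
After 8 (visit(N)): cur=N back=4 fwd=0
After 9 (back): cur=W back=3 fwd=1
After 10 (visit(L)): cur=L back=4 fwd=0
After 11 (back): cur=W back=3 fwd=1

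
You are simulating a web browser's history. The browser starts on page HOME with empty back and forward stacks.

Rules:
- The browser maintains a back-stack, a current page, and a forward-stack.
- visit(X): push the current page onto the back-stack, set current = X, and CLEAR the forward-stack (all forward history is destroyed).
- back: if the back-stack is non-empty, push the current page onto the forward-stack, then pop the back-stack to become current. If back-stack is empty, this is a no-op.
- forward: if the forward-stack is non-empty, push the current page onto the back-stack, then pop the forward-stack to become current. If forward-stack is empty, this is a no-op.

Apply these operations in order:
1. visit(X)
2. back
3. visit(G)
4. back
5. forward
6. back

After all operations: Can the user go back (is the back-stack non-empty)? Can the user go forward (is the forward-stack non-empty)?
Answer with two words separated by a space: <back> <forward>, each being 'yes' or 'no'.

Answer: no yes

Derivation:
After 1 (visit(X)): cur=X back=1 fwd=0
After 2 (back): cur=HOME back=0 fwd=1
After 3 (visit(G)): cur=G back=1 fwd=0
After 4 (back): cur=HOME back=0 fwd=1
After 5 (forward): cur=G back=1 fwd=0
After 6 (back): cur=HOME back=0 fwd=1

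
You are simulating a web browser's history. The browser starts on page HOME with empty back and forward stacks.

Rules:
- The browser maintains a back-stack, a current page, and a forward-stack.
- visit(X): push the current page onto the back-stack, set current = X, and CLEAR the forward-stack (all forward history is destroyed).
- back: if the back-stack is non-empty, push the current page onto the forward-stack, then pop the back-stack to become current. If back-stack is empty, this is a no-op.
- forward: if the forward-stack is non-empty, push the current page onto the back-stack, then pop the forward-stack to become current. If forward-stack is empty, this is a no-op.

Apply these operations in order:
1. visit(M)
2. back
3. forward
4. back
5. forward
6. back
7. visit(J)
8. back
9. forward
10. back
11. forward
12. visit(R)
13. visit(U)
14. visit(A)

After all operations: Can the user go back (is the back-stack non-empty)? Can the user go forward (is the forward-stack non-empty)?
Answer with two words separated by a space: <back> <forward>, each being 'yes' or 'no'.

After 1 (visit(M)): cur=M back=1 fwd=0
After 2 (back): cur=HOME back=0 fwd=1
After 3 (forward): cur=M back=1 fwd=0
After 4 (back): cur=HOME back=0 fwd=1
After 5 (forward): cur=M back=1 fwd=0
After 6 (back): cur=HOME back=0 fwd=1
After 7 (visit(J)): cur=J back=1 fwd=0
After 8 (back): cur=HOME back=0 fwd=1
After 9 (forward): cur=J back=1 fwd=0
After 10 (back): cur=HOME back=0 fwd=1
After 11 (forward): cur=J back=1 fwd=0
After 12 (visit(R)): cur=R back=2 fwd=0
After 13 (visit(U)): cur=U back=3 fwd=0
After 14 (visit(A)): cur=A back=4 fwd=0

Answer: yes no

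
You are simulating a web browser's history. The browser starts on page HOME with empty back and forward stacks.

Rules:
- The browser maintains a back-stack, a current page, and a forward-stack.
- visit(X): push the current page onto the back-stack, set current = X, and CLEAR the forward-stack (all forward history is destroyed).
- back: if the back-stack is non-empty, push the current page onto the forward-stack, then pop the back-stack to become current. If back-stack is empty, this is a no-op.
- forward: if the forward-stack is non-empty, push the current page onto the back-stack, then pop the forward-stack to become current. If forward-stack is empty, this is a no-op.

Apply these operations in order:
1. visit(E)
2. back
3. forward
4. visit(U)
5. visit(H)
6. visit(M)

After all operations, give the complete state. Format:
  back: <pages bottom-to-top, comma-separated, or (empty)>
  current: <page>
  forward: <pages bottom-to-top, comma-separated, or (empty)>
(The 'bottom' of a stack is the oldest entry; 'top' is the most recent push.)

Answer: back: HOME,E,U,H
current: M
forward: (empty)

Derivation:
After 1 (visit(E)): cur=E back=1 fwd=0
After 2 (back): cur=HOME back=0 fwd=1
After 3 (forward): cur=E back=1 fwd=0
After 4 (visit(U)): cur=U back=2 fwd=0
After 5 (visit(H)): cur=H back=3 fwd=0
After 6 (visit(M)): cur=M back=4 fwd=0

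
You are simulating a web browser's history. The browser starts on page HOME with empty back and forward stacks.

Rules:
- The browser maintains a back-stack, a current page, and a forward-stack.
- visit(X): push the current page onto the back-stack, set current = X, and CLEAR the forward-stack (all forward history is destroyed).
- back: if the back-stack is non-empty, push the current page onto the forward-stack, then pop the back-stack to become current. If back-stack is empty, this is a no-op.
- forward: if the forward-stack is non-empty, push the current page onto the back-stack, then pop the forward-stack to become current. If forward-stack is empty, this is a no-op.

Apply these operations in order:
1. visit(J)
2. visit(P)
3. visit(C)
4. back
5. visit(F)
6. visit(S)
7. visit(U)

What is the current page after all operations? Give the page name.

Answer: U

Derivation:
After 1 (visit(J)): cur=J back=1 fwd=0
After 2 (visit(P)): cur=P back=2 fwd=0
After 3 (visit(C)): cur=C back=3 fwd=0
After 4 (back): cur=P back=2 fwd=1
After 5 (visit(F)): cur=F back=3 fwd=0
After 6 (visit(S)): cur=S back=4 fwd=0
After 7 (visit(U)): cur=U back=5 fwd=0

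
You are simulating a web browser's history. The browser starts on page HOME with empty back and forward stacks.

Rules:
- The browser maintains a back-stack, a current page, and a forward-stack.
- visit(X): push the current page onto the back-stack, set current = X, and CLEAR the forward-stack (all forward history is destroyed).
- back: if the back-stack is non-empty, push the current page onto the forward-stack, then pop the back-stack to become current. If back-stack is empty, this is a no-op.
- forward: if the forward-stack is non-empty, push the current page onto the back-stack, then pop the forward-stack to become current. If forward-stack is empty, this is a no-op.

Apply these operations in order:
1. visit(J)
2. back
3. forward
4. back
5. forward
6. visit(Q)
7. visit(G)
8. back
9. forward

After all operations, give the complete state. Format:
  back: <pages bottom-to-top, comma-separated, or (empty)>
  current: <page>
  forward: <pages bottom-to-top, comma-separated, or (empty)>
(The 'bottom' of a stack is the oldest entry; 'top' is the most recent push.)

Answer: back: HOME,J,Q
current: G
forward: (empty)

Derivation:
After 1 (visit(J)): cur=J back=1 fwd=0
After 2 (back): cur=HOME back=0 fwd=1
After 3 (forward): cur=J back=1 fwd=0
After 4 (back): cur=HOME back=0 fwd=1
After 5 (forward): cur=J back=1 fwd=0
After 6 (visit(Q)): cur=Q back=2 fwd=0
After 7 (visit(G)): cur=G back=3 fwd=0
After 8 (back): cur=Q back=2 fwd=1
After 9 (forward): cur=G back=3 fwd=0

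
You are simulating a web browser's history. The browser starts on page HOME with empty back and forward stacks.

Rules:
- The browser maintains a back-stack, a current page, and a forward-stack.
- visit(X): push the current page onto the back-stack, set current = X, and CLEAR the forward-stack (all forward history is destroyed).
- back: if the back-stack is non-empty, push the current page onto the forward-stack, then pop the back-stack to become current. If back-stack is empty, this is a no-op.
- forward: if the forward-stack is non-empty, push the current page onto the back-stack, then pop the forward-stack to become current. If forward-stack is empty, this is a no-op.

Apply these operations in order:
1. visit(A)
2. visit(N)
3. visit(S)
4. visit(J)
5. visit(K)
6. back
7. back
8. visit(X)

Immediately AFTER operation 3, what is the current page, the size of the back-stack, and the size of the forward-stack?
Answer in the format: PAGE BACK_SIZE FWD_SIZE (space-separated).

After 1 (visit(A)): cur=A back=1 fwd=0
After 2 (visit(N)): cur=N back=2 fwd=0
After 3 (visit(S)): cur=S back=3 fwd=0

S 3 0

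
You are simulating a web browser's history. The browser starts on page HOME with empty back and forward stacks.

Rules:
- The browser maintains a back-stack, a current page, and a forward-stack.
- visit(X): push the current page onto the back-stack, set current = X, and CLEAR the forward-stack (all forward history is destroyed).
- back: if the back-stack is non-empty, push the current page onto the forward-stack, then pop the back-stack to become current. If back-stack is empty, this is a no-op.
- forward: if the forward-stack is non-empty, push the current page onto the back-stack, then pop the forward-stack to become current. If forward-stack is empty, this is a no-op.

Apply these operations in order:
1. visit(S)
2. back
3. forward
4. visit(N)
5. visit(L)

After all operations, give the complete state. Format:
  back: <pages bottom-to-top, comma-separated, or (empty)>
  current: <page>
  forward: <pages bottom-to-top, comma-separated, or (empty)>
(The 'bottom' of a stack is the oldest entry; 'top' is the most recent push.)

After 1 (visit(S)): cur=S back=1 fwd=0
After 2 (back): cur=HOME back=0 fwd=1
After 3 (forward): cur=S back=1 fwd=0
After 4 (visit(N)): cur=N back=2 fwd=0
After 5 (visit(L)): cur=L back=3 fwd=0

Answer: back: HOME,S,N
current: L
forward: (empty)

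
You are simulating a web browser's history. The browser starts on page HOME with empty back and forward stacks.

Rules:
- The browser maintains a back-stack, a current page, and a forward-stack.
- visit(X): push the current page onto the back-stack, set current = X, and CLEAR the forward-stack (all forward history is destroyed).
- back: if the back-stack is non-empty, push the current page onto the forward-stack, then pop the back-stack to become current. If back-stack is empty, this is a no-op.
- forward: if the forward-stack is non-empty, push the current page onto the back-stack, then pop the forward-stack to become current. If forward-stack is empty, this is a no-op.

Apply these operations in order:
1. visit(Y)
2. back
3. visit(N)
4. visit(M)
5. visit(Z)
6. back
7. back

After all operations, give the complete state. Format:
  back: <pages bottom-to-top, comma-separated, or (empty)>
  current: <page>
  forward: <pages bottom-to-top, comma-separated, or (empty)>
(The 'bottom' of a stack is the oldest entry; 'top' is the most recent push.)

Answer: back: HOME
current: N
forward: Z,M

Derivation:
After 1 (visit(Y)): cur=Y back=1 fwd=0
After 2 (back): cur=HOME back=0 fwd=1
After 3 (visit(N)): cur=N back=1 fwd=0
After 4 (visit(M)): cur=M back=2 fwd=0
After 5 (visit(Z)): cur=Z back=3 fwd=0
After 6 (back): cur=M back=2 fwd=1
After 7 (back): cur=N back=1 fwd=2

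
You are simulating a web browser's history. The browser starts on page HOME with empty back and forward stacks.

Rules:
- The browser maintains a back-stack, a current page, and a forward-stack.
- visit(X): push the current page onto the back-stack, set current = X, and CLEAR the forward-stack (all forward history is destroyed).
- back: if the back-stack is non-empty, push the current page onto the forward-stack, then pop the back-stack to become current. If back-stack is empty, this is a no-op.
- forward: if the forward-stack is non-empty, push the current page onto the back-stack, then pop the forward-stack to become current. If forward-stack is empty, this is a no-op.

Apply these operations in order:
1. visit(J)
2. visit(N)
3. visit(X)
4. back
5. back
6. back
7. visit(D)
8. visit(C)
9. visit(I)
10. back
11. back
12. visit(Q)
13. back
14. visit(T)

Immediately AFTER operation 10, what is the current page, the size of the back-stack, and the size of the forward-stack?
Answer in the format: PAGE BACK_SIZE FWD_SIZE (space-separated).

After 1 (visit(J)): cur=J back=1 fwd=0
After 2 (visit(N)): cur=N back=2 fwd=0
After 3 (visit(X)): cur=X back=3 fwd=0
After 4 (back): cur=N back=2 fwd=1
After 5 (back): cur=J back=1 fwd=2
After 6 (back): cur=HOME back=0 fwd=3
After 7 (visit(D)): cur=D back=1 fwd=0
After 8 (visit(C)): cur=C back=2 fwd=0
After 9 (visit(I)): cur=I back=3 fwd=0
After 10 (back): cur=C back=2 fwd=1

C 2 1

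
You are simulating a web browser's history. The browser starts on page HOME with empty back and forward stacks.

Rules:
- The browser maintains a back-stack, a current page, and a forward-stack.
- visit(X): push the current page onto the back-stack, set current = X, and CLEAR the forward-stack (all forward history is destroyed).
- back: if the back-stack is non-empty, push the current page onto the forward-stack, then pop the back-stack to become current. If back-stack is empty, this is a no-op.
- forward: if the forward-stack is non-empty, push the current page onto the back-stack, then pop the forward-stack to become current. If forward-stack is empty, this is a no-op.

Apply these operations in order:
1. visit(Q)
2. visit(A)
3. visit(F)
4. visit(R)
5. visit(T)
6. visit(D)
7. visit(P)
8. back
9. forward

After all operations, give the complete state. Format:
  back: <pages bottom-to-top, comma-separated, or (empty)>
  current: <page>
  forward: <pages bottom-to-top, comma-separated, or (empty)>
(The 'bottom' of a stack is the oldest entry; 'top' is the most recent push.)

After 1 (visit(Q)): cur=Q back=1 fwd=0
After 2 (visit(A)): cur=A back=2 fwd=0
After 3 (visit(F)): cur=F back=3 fwd=0
After 4 (visit(R)): cur=R back=4 fwd=0
After 5 (visit(T)): cur=T back=5 fwd=0
After 6 (visit(D)): cur=D back=6 fwd=0
After 7 (visit(P)): cur=P back=7 fwd=0
After 8 (back): cur=D back=6 fwd=1
After 9 (forward): cur=P back=7 fwd=0

Answer: back: HOME,Q,A,F,R,T,D
current: P
forward: (empty)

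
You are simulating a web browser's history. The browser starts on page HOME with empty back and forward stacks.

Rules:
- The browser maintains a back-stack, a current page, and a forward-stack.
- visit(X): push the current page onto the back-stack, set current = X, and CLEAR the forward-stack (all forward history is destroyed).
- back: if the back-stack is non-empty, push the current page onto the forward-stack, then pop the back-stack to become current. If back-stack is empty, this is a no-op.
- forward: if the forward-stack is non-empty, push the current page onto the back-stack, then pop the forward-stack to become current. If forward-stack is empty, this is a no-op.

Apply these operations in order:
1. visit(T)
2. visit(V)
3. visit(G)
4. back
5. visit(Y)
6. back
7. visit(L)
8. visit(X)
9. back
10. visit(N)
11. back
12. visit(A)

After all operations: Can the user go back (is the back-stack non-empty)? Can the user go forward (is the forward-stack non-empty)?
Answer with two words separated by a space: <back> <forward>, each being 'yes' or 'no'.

After 1 (visit(T)): cur=T back=1 fwd=0
After 2 (visit(V)): cur=V back=2 fwd=0
After 3 (visit(G)): cur=G back=3 fwd=0
After 4 (back): cur=V back=2 fwd=1
After 5 (visit(Y)): cur=Y back=3 fwd=0
After 6 (back): cur=V back=2 fwd=1
After 7 (visit(L)): cur=L back=3 fwd=0
After 8 (visit(X)): cur=X back=4 fwd=0
After 9 (back): cur=L back=3 fwd=1
After 10 (visit(N)): cur=N back=4 fwd=0
After 11 (back): cur=L back=3 fwd=1
After 12 (visit(A)): cur=A back=4 fwd=0

Answer: yes no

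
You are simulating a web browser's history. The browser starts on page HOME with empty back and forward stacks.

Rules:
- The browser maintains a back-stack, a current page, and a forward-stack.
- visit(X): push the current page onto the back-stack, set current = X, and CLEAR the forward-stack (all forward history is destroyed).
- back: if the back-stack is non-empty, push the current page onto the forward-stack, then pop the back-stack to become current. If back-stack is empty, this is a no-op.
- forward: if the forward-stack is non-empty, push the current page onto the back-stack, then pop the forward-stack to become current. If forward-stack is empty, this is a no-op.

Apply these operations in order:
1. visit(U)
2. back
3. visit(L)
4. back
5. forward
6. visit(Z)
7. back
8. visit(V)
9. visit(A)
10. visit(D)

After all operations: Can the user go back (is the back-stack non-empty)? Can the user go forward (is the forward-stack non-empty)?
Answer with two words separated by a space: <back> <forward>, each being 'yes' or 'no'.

Answer: yes no

Derivation:
After 1 (visit(U)): cur=U back=1 fwd=0
After 2 (back): cur=HOME back=0 fwd=1
After 3 (visit(L)): cur=L back=1 fwd=0
After 4 (back): cur=HOME back=0 fwd=1
After 5 (forward): cur=L back=1 fwd=0
After 6 (visit(Z)): cur=Z back=2 fwd=0
After 7 (back): cur=L back=1 fwd=1
After 8 (visit(V)): cur=V back=2 fwd=0
After 9 (visit(A)): cur=A back=3 fwd=0
After 10 (visit(D)): cur=D back=4 fwd=0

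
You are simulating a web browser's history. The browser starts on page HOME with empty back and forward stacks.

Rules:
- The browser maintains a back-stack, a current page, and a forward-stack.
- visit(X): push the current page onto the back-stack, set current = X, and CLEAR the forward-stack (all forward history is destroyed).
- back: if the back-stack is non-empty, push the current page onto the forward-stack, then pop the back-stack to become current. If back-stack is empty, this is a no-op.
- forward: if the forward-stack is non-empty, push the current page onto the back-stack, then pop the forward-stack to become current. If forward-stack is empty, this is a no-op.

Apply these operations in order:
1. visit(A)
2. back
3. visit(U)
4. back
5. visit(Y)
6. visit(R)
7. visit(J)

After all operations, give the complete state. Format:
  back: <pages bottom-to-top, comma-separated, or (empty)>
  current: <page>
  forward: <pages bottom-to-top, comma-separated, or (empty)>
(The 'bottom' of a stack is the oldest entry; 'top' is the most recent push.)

After 1 (visit(A)): cur=A back=1 fwd=0
After 2 (back): cur=HOME back=0 fwd=1
After 3 (visit(U)): cur=U back=1 fwd=0
After 4 (back): cur=HOME back=0 fwd=1
After 5 (visit(Y)): cur=Y back=1 fwd=0
After 6 (visit(R)): cur=R back=2 fwd=0
After 7 (visit(J)): cur=J back=3 fwd=0

Answer: back: HOME,Y,R
current: J
forward: (empty)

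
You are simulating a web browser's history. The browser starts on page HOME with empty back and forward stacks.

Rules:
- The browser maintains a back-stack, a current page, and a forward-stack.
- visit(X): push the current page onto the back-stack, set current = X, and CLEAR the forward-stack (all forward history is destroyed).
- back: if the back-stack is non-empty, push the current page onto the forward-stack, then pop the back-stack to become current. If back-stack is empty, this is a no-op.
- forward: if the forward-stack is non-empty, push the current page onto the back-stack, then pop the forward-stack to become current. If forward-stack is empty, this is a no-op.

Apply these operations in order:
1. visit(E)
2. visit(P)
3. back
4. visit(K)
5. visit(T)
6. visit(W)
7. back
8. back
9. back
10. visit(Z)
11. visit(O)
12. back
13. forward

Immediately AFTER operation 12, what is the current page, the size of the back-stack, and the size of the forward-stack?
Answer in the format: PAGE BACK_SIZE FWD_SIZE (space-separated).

After 1 (visit(E)): cur=E back=1 fwd=0
After 2 (visit(P)): cur=P back=2 fwd=0
After 3 (back): cur=E back=1 fwd=1
After 4 (visit(K)): cur=K back=2 fwd=0
After 5 (visit(T)): cur=T back=3 fwd=0
After 6 (visit(W)): cur=W back=4 fwd=0
After 7 (back): cur=T back=3 fwd=1
After 8 (back): cur=K back=2 fwd=2
After 9 (back): cur=E back=1 fwd=3
After 10 (visit(Z)): cur=Z back=2 fwd=0
After 11 (visit(O)): cur=O back=3 fwd=0
After 12 (back): cur=Z back=2 fwd=1

Z 2 1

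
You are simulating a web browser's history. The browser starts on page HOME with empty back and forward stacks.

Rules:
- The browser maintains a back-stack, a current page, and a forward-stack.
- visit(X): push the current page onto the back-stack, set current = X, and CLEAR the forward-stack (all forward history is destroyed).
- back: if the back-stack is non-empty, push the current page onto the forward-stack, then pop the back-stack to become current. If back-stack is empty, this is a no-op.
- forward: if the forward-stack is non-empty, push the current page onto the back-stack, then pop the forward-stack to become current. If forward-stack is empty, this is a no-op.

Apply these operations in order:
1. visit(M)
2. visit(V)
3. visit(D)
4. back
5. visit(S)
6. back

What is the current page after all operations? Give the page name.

After 1 (visit(M)): cur=M back=1 fwd=0
After 2 (visit(V)): cur=V back=2 fwd=0
After 3 (visit(D)): cur=D back=3 fwd=0
After 4 (back): cur=V back=2 fwd=1
After 5 (visit(S)): cur=S back=3 fwd=0
After 6 (back): cur=V back=2 fwd=1

Answer: V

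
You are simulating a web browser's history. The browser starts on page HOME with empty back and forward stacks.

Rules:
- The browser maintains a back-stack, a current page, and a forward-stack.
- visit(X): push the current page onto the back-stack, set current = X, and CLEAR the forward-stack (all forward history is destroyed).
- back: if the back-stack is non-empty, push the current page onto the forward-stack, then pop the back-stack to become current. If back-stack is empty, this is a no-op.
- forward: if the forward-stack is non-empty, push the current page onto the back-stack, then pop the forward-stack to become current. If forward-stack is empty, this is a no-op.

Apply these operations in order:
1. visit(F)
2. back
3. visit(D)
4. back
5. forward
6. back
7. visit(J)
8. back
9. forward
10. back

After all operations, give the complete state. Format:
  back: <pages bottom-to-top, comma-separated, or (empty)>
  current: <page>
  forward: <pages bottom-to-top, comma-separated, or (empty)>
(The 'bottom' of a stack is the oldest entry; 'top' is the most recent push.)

After 1 (visit(F)): cur=F back=1 fwd=0
After 2 (back): cur=HOME back=0 fwd=1
After 3 (visit(D)): cur=D back=1 fwd=0
After 4 (back): cur=HOME back=0 fwd=1
After 5 (forward): cur=D back=1 fwd=0
After 6 (back): cur=HOME back=0 fwd=1
After 7 (visit(J)): cur=J back=1 fwd=0
After 8 (back): cur=HOME back=0 fwd=1
After 9 (forward): cur=J back=1 fwd=0
After 10 (back): cur=HOME back=0 fwd=1

Answer: back: (empty)
current: HOME
forward: J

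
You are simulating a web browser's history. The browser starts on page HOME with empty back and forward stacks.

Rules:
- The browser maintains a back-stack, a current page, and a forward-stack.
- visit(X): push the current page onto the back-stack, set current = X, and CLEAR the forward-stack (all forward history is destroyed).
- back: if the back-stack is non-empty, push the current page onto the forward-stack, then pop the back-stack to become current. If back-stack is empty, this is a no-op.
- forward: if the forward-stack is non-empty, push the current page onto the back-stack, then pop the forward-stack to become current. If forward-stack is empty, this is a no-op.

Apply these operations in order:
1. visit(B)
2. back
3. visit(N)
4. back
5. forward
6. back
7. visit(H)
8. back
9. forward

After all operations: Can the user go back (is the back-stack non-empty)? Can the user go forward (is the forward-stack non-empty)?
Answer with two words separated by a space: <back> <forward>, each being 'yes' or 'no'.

Answer: yes no

Derivation:
After 1 (visit(B)): cur=B back=1 fwd=0
After 2 (back): cur=HOME back=0 fwd=1
After 3 (visit(N)): cur=N back=1 fwd=0
After 4 (back): cur=HOME back=0 fwd=1
After 5 (forward): cur=N back=1 fwd=0
After 6 (back): cur=HOME back=0 fwd=1
After 7 (visit(H)): cur=H back=1 fwd=0
After 8 (back): cur=HOME back=0 fwd=1
After 9 (forward): cur=H back=1 fwd=0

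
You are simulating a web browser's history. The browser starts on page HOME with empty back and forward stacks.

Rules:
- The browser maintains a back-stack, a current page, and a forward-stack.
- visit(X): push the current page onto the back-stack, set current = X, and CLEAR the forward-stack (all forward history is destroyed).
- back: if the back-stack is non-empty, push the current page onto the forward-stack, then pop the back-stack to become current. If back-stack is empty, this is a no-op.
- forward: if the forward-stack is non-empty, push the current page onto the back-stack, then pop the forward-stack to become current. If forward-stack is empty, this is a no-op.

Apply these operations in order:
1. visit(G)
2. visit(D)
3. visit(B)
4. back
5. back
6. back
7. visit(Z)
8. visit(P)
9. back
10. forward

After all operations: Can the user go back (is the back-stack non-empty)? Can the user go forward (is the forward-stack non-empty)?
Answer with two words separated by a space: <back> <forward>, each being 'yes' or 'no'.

After 1 (visit(G)): cur=G back=1 fwd=0
After 2 (visit(D)): cur=D back=2 fwd=0
After 3 (visit(B)): cur=B back=3 fwd=0
After 4 (back): cur=D back=2 fwd=1
After 5 (back): cur=G back=1 fwd=2
After 6 (back): cur=HOME back=0 fwd=3
After 7 (visit(Z)): cur=Z back=1 fwd=0
After 8 (visit(P)): cur=P back=2 fwd=0
After 9 (back): cur=Z back=1 fwd=1
After 10 (forward): cur=P back=2 fwd=0

Answer: yes no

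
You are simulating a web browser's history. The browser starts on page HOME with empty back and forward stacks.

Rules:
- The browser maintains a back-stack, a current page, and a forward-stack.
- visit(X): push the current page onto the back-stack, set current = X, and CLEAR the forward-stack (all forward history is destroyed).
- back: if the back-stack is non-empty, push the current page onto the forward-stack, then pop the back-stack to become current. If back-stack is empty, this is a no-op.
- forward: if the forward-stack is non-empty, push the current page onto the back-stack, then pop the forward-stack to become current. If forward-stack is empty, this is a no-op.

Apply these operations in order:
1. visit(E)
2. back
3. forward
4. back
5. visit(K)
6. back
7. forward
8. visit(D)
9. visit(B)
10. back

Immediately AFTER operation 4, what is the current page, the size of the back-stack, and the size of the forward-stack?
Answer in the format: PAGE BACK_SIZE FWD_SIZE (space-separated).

After 1 (visit(E)): cur=E back=1 fwd=0
After 2 (back): cur=HOME back=0 fwd=1
After 3 (forward): cur=E back=1 fwd=0
After 4 (back): cur=HOME back=0 fwd=1

HOME 0 1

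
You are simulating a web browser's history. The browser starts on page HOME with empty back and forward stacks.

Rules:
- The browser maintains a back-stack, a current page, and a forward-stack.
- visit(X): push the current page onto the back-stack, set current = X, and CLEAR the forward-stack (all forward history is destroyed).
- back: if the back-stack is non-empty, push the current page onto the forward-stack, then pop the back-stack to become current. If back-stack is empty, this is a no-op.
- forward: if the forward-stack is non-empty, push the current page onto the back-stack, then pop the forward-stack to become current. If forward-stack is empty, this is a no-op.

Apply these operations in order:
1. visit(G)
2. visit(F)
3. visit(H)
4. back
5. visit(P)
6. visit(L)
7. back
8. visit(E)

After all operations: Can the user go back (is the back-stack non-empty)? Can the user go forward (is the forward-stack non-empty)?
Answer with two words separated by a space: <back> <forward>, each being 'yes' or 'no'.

After 1 (visit(G)): cur=G back=1 fwd=0
After 2 (visit(F)): cur=F back=2 fwd=0
After 3 (visit(H)): cur=H back=3 fwd=0
After 4 (back): cur=F back=2 fwd=1
After 5 (visit(P)): cur=P back=3 fwd=0
After 6 (visit(L)): cur=L back=4 fwd=0
After 7 (back): cur=P back=3 fwd=1
After 8 (visit(E)): cur=E back=4 fwd=0

Answer: yes no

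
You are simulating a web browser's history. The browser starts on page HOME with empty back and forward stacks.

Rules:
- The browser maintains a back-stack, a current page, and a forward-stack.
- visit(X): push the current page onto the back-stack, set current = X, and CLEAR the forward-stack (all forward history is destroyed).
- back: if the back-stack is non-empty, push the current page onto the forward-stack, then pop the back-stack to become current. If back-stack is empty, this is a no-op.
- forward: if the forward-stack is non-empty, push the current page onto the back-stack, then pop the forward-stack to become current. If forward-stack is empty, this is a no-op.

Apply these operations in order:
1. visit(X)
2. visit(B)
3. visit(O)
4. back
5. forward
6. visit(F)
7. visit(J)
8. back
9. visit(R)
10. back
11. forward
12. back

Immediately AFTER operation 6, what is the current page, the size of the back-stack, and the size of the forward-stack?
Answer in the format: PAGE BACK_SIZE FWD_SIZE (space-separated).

After 1 (visit(X)): cur=X back=1 fwd=0
After 2 (visit(B)): cur=B back=2 fwd=0
After 3 (visit(O)): cur=O back=3 fwd=0
After 4 (back): cur=B back=2 fwd=1
After 5 (forward): cur=O back=3 fwd=0
After 6 (visit(F)): cur=F back=4 fwd=0

F 4 0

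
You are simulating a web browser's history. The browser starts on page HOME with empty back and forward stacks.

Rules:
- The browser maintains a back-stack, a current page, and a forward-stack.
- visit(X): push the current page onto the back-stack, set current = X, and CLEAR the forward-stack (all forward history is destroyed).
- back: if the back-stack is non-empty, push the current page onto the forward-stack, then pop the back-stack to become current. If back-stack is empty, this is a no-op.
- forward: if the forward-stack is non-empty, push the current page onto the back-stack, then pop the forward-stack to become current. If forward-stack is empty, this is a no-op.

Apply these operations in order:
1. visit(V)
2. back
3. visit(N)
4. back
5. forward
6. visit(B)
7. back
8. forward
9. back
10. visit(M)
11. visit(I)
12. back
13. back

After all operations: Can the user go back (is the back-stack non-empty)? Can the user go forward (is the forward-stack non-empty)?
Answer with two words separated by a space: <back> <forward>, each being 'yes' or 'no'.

After 1 (visit(V)): cur=V back=1 fwd=0
After 2 (back): cur=HOME back=0 fwd=1
After 3 (visit(N)): cur=N back=1 fwd=0
After 4 (back): cur=HOME back=0 fwd=1
After 5 (forward): cur=N back=1 fwd=0
After 6 (visit(B)): cur=B back=2 fwd=0
After 7 (back): cur=N back=1 fwd=1
After 8 (forward): cur=B back=2 fwd=0
After 9 (back): cur=N back=1 fwd=1
After 10 (visit(M)): cur=M back=2 fwd=0
After 11 (visit(I)): cur=I back=3 fwd=0
After 12 (back): cur=M back=2 fwd=1
After 13 (back): cur=N back=1 fwd=2

Answer: yes yes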